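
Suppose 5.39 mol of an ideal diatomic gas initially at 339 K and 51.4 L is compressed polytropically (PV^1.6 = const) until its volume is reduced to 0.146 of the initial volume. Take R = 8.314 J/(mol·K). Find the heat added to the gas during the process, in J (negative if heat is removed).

27500 J

P₁ = nRT₁/V₁ = 5.39×8.314×339/51.4 = 296 kPa.
Polytropic n=1.6: T₂ = T₁(V₁/V₂)^(n−1) = 339×(6.85)^0.60 = 1080 K; P₂ = P₁(V₁/V₂)^n = 6420 kPa.
W = (P₁V₁−P₂V₂)/(n−1) = (296×51.4−6420×7.50)/0.60 = -55000 J.
ΔU = nCvΔT = 5.39×20.8×(1080−339) = 82500 J.
Q = ΔU + W = 27500 J.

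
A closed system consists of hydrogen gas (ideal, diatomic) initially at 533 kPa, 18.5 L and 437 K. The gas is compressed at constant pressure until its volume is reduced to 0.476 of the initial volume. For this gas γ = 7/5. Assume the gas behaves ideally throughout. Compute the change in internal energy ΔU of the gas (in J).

-12900 J

n = P₁V₁/(RT₁) = 533×18.5/(8.314×437) = 2.71 mol.
Isobaric: P stays 533 kPa; V/T = const ⇒ T₂ = 208 K, V₂ = 8.81 L.
For an ideal gas ΔU = nCvΔT with Cv = (5/2)R = 20.8 J/(mol·K).
ΔU = 2.71×20.8×(208−437) = -12900 J.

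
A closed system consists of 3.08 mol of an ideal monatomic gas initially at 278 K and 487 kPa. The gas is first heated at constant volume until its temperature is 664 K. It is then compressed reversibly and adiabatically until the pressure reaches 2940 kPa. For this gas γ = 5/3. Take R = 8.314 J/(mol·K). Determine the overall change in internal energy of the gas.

26300 J

V₁ = nRT₁/P₁ = 3.08×8.314×278/487 = 14.6 L.
Step 1 — Isochoric: V stays 14.6 L; P/T = const ⇒ T₂ = 664 K, P₂ = 1160 kPa.
W = 0 (no volume change).
ΔU = nCvΔT = 3.08×12.5×(664−278) = 14800 J.
Q = ΔU = 14800 J.
State after step 1: P = 1160 kPa, V = 14.6 L, T = 664 K.
Step 2 — Adiabatic: T₂/T₁ = (P₂/P₁)^((γ−1)/γ) ⇒ T₂ = 664×(2.53)^0.400 = 962 K; V₂ = 8.38 L.
ΔU = nCvΔT = 3.08×12.5×(962−664) = 11500 J.
Q = 0 for an adiabatic process, so W = −ΔU = -11500 J.
Net over both steps: W = -11500 J, Q = 14800 J, ΔU = 26300 J.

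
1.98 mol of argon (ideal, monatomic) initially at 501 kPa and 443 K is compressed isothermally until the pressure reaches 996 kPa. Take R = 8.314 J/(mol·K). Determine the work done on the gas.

5010 J

V₁ = nRT₁/P₁ = 1.98×8.314×443/501 = 14.6 L.
Isothermal: T stays 443 K; PV = const ⇒ V₂ = 7.32 L, P₂ = 996 kPa.
W = nRT ln(V₂/V₁) = 1.98×8.314×443×ln(0.503) = -5010 J.
Work done on the gas = −W_by = 5010 J.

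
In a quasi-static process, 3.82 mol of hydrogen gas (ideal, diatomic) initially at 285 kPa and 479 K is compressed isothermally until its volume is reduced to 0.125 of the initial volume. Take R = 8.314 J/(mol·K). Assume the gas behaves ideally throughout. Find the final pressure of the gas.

2280 kPa

V₁ = nRT₁/P₁ = 3.82×8.314×479/285 = 53.4 L.
Isothermal: T stays 479 K; PV = const ⇒ V₂ = 6.67 L, P₂ = 2280 kPa.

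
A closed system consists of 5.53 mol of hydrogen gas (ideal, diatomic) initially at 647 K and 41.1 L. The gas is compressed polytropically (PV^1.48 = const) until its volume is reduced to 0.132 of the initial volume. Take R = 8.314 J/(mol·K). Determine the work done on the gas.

102000 J

P₁ = nRT₁/V₁ = 5.53×8.314×647/41.1 = 724 kPa.
Polytropic n=1.48: T₂ = T₁(V₁/V₂)^(n−1) = 647×(7.58)^0.48 = 1710 K; P₂ = P₁(V₁/V₂)^n = 14500 kPa.
W = (P₁V₁−P₂V₂)/(n−1) = (724×41.1−14500×5.43)/0.48 = -102000 J.
Work done on the gas = −W_by = 102000 J.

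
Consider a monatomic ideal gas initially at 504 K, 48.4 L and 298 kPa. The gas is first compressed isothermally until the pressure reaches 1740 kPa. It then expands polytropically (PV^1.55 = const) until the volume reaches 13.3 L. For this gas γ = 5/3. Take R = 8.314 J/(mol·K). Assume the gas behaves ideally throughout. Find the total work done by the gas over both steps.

n = P₁V₁/(RT₁) = 298×48.4/(8.314×504) = 3.44 mol.
Step 1 — Isothermal: T stays 504 K; PV = const ⇒ V₂ = 8.29 L, P₂ = 1740 kPa.
ΔU = 0 (ideal gas, T constant).
W = nRT ln(V₂/V₁) = 3.44×8.314×504×ln(0.171) = -25500 J.
Q = ΔU + W = -25500 J.
State after step 1: P = 1740 kPa, V = 8.29 L, T = 504 K.
Step 2 — Polytropic n=1.55: T₂ = T₁(V₁/V₂)^(n−1) = 504×(0.623)^0.55 = 389 K; P₂ = P₁(V₁/V₂)^n = 836 kPa.
W = (P₁V₁−P₂V₂)/(n−1) = (1740×8.29−836×13.3)/0.55 = 6000 J.
ΔU = nCvΔT = 3.44×12.5×(389−504) = -4950 J.
Q = ΔU + W = 1050 J.
Net over both steps: W = -19400 J, Q = -24400 J, ΔU = -4950 J.

-19400 J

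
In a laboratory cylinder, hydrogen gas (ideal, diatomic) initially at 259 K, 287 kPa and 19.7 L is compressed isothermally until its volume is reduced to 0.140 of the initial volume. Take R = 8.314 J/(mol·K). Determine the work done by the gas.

n = P₁V₁/(RT₁) = 287×19.7/(8.314×259) = 2.63 mol.
Isothermal: T stays 259 K; PV = const ⇒ V₂ = 2.76 L, P₂ = 2050 kPa.
W = nRT ln(V₂/V₁) = 2.63×8.314×259×ln(0.140) = -11100 J.

-11100 J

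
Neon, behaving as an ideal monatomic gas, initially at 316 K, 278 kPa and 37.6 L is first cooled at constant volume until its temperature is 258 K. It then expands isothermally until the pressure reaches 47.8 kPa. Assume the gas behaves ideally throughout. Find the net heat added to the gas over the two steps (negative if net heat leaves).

n = P₁V₁/(RT₁) = 278×37.6/(8.314×316) = 3.98 mol.
Step 1 — Isochoric: V stays 37.6 L; P/T = const ⇒ T₂ = 258 K, P₂ = 227 kPa.
W = 0 (no volume change).
ΔU = nCvΔT = 3.98×12.5×(258−316) = -2880 J.
Q = ΔU = -2880 J.
State after step 1: P = 227 kPa, V = 37.6 L, T = 258 K.
Step 2 — Isothermal: T stays 258 K; PV = const ⇒ V₂ = 179 L, P₂ = 47.8 kPa.
ΔU = 0 (ideal gas, T constant).
W = nRT ln(V₂/V₁) = 3.98×8.314×258×ln(4.75) = 13300 J.
Q = ΔU + W = 13300 J.
Net over both steps: W = 13300 J, Q = 10400 J, ΔU = -2880 J.

10400 J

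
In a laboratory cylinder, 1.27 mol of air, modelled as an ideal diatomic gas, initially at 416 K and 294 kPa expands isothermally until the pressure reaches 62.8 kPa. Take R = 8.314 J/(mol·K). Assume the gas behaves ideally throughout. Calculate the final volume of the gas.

69.9 L

V₁ = nRT₁/P₁ = 1.27×8.314×416/294 = 14.9 L.
Isothermal: T stays 416 K; PV = const ⇒ V₂ = 69.9 L, P₂ = 62.8 kPa.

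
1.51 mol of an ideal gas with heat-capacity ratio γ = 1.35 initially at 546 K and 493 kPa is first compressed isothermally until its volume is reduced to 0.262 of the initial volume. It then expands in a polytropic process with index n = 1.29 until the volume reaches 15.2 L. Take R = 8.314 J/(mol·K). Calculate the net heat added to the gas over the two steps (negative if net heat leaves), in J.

V₁ = nRT₁/P₁ = 1.51×8.314×546/493 = 13.9 L.
Step 1 — Isothermal: T stays 546 K; PV = const ⇒ V₂ = 3.64 L, P₂ = 1880 kPa.
ΔU = 0 (ideal gas, T constant).
W = nRT ln(V₂/V₁) = 1.51×8.314×546×ln(0.262) = -9180 J.
Q = ΔU + W = -9180 J.
State after step 1: P = 1880 kPa, V = 3.64 L, T = 546 K.
Step 2 — Polytropic n=1.29: T₂ = T₁(V₁/V₂)^(n−1) = 546×(0.240)^0.29 = 361 K; P₂ = P₁(V₁/V₂)^n = 298 kPa.
W = (P₁V₁−P₂V₂)/(n−1) = (1880×3.64−298×15.2)/0.29 = 8020 J.
ΔU = nCvΔT = 1.51×23.8×(361−546) = -6640 J.
Q = ΔU + W = 1370 J.
Net over both steps: W = -1160 J, Q = -7810 J, ΔU = -6640 J.

-7810 J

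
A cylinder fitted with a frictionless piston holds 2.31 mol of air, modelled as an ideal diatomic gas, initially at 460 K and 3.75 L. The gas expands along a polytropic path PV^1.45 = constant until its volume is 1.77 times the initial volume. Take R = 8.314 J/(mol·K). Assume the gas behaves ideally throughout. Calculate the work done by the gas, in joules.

P₁ = nRT₁/V₁ = 2.31×8.314×460/3.75 = 2360 kPa.
Polytropic n=1.45: T₂ = T₁(V₁/V₂)^(n−1) = 460×(0.565)^0.45 = 356 K; P₂ = P₁(V₁/V₂)^n = 1030 kPa.
W = (P₁V₁−P₂V₂)/(n−1) = (2360×3.75−1030×6.64)/0.45 = 4450 J.

4450 J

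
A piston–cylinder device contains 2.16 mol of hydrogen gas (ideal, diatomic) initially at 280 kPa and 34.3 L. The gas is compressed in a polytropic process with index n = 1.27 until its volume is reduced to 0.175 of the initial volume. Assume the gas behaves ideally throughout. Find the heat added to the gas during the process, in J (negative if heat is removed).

T₁ = P₁V₁/(nR) = 280×34.3/(2.16×8.314) = 535 K.
Polytropic n=1.27: T₂ = T₁(V₁/V₂)^(n−1) = 535×(5.71)^0.27 = 856 K; P₂ = P₁(V₁/V₂)^n = 2560 kPa.
W = (P₁V₁−P₂V₂)/(n−1) = (280×34.3−2560×6.00)/0.27 = -21400 J.
ΔU = nCvΔT = 2.16×20.8×(856−535) = 14400 J.
Q = ΔU + W = -6950 J.

-6950 J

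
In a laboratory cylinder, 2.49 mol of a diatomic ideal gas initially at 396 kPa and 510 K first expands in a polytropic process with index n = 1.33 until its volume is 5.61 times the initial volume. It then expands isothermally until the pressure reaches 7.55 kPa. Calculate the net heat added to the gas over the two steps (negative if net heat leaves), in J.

12400 J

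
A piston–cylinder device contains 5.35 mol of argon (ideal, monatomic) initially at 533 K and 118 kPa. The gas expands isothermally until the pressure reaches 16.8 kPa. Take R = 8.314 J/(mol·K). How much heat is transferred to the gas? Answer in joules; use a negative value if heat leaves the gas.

46200 J

V₁ = nRT₁/P₁ = 5.35×8.314×533/118 = 201 L.
Isothermal: T stays 533 K; PV = const ⇒ V₂ = 1410 L, P₂ = 16.8 kPa.
ΔU = 0 (ideal gas, T constant).
W = nRT ln(V₂/V₁) = 5.35×8.314×533×ln(7.02) = 46200 J.
Q = ΔU + W = 46200 J.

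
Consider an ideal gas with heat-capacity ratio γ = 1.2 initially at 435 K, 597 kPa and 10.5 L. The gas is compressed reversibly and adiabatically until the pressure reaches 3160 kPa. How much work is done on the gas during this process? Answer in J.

n = P₁V₁/(RT₁) = 597×10.5/(8.314×435) = 1.73 mol.
Adiabatic: T₂/T₁ = (P₂/P₁)^((γ−1)/γ) ⇒ T₂ = 435×(5.29)^0.167 = 574 K; V₂ = 2.62 L.
ΔU = nCvΔT = 1.73×41.6×(574−435) = 10000 J.
Q = 0 for an adiabatic process, so W = −ΔU = -10000 J.
Work done on the gas = −W_by = 10000 J.

10000 J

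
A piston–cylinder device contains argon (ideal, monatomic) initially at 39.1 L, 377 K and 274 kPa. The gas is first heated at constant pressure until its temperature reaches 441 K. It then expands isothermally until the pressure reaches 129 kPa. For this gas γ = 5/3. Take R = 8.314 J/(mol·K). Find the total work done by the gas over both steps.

11300 J

n = P₁V₁/(RT₁) = 274×39.1/(8.314×377) = 3.42 mol.
Step 1 — Isobaric: P stays 274 kPa; V/T = const ⇒ T₂ = 441 K, V₂ = 45.7 L.
W = PΔV = 274×(45.7−39.1) kPa·L = 1820 J.
ΔU = nCvΔT = 3.42×12.5×(441−377) = 2730 J.
Q = ΔU + W = nCpΔT = 4550 J.
State after step 1: P = 274 kPa, V = 45.7 L, T = 441 K.
Step 2 — Isothermal: T stays 441 K; PV = const ⇒ V₂ = 97.1 L, P₂ = 129 kPa.
ΔU = 0 (ideal gas, T constant).
W = nRT ln(V₂/V₁) = 3.42×8.314×441×ln(2.12) = 9440 J.
Q = ΔU + W = 9440 J.
Net over both steps: W = 11300 J, Q = 14000 J, ΔU = 2730 J.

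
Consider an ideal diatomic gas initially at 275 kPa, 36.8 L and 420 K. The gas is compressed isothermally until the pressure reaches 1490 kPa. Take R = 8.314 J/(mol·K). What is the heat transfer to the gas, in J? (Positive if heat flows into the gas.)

n = P₁V₁/(RT₁) = 275×36.8/(8.314×420) = 2.90 mol.
Isothermal: T stays 420 K; PV = const ⇒ V₂ = 6.79 L, P₂ = 1490 kPa.
ΔU = 0 (ideal gas, T constant).
W = nRT ln(V₂/V₁) = 2.90×8.314×420×ln(0.185) = -17100 J.
Q = ΔU + W = -17100 J.

-17100 J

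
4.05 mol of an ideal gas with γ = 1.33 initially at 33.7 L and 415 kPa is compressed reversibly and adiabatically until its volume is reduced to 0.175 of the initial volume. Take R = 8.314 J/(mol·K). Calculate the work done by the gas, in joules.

-32900 J

T₁ = P₁V₁/(nR) = 415×33.7/(4.05×8.314) = 415 K.
Adiabatic: TV^(γ−1) = const ⇒ T₂ = 415×(5.71)^0.330 = 738 K; PV^γ = const ⇒ P₂ = 4220 kPa.
ΔU = nCvΔT = 4.05×25.2×(738−415) = 32900 J.
Q = 0 for an adiabatic process, so W = −ΔU = -32900 J.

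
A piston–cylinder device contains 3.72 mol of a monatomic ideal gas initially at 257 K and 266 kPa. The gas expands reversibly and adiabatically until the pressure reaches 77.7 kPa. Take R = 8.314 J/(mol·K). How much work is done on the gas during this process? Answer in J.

-4640 J

V₁ = nRT₁/P₁ = 3.72×8.314×257/266 = 29.9 L.
Adiabatic: T₂/T₁ = (P₂/P₁)^((γ−1)/γ) ⇒ T₂ = 257×(0.292)^0.400 = 157 K; V₂ = 62.5 L.
ΔU = nCvΔT = 3.72×12.5×(157−257) = -4640 J.
Q = 0 for an adiabatic process, so W = −ΔU = 4640 J.
Work done on the gas = −W_by = -4640 J.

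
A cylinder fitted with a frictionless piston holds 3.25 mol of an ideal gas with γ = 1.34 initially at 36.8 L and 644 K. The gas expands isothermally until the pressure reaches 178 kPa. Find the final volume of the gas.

P₁ = nRT₁/V₁ = 3.25×8.314×644/36.8 = 473 kPa.
Isothermal: T stays 644 K; PV = const ⇒ V₂ = 97.8 L, P₂ = 178 kPa.

97.8 L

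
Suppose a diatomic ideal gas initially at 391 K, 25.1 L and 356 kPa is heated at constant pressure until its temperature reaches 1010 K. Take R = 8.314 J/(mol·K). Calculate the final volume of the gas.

64.8 L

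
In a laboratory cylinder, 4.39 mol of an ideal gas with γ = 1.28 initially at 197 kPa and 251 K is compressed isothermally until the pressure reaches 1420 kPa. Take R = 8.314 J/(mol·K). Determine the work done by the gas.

V₁ = nRT₁/P₁ = 4.39×8.314×251/197 = 46.5 L.
Isothermal: T stays 251 K; PV = const ⇒ V₂ = 6.45 L, P₂ = 1420 kPa.
W = nRT ln(V₂/V₁) = 4.39×8.314×251×ln(0.139) = -18100 J.

-18100 J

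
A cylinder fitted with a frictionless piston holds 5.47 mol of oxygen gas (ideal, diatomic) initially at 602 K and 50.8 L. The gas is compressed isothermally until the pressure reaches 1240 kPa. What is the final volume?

22.1 L

P₁ = nRT₁/V₁ = 5.47×8.314×602/50.8 = 539 kPa.
Isothermal: T stays 602 K; PV = const ⇒ V₂ = 22.1 L, P₂ = 1240 kPa.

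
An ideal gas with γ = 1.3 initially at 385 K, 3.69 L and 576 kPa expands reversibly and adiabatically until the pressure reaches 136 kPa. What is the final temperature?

276 K

Adiabatic: T₂/T₁ = (P₂/P₁)^((γ−1)/γ) ⇒ T₂ = 385×(0.236)^0.231 = 276 K; V₂ = 11.2 L.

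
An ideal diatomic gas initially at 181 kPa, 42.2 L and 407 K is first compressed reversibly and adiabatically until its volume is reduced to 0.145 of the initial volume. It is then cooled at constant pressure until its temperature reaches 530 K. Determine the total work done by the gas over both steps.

-28800 J

n = P₁V₁/(RT₁) = 181×42.2/(8.314×407) = 2.26 mol.
Step 1 — Adiabatic: TV^(γ−1) = const ⇒ T₂ = 407×(6.90)^0.400 = 881 K; PV^γ = const ⇒ P₂ = 2700 kPa.
ΔU = nCvΔT = 2.26×20.8×(881−407) = 22200 J.
Q = 0 for an adiabatic process, so W = −ΔU = -22200 J.
State after step 1: P = 2700 kPa, V = 6.12 L, T = 881 K.
Step 2 — Isobaric: P stays 2700 kPa; V/T = const ⇒ T₂ = 530 K, V₂ = 3.68 L.
W = PΔV = 2700×(3.68−6.12) kPa·L = -6590 J.
ΔU = nCvΔT = 2.26×20.8×(530−881) = -16500 J.
Q = ΔU + W = nCpΔT = -23100 J.
Net over both steps: W = -28800 J, Q = -23100 J, ΔU = 5770 J.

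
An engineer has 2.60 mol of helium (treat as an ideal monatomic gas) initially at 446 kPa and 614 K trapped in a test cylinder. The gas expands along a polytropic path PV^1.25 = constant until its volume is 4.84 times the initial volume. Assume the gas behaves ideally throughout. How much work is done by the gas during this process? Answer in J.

V₁ = nRT₁/P₁ = 2.60×8.314×614/446 = 29.8 L.
Polytropic n=1.25: T₂ = T₁(V₁/V₂)^(n−1) = 614×(0.207)^0.25 = 414 K; P₂ = P₁(V₁/V₂)^n = 62.1 kPa.
W = (P₁V₁−P₂V₂)/(n−1) = (446×29.8−62.1×144)/0.25 = 17300 J.

17300 J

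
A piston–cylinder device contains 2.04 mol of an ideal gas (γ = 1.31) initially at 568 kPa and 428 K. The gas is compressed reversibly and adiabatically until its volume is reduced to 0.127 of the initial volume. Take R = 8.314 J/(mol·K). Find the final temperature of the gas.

V₁ = nRT₁/P₁ = 2.04×8.314×428/568 = 12.8 L.
Adiabatic: TV^(γ−1) = const ⇒ T₂ = 428×(7.87)^0.310 = 811 K; PV^γ = const ⇒ P₂ = 8480 kPa.

811 K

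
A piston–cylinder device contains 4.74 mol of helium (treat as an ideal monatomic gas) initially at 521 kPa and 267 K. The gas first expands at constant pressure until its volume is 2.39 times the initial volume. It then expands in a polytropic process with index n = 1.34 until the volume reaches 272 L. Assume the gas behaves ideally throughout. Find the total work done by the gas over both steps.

V₁ = nRT₁/P₁ = 4.74×8.314×267/521 = 20.2 L.
Step 1 — Isobaric: P stays 521 kPa; V/T = const ⇒ T₂ = 638 K, V₂ = 48.3 L.
W = PΔV = 521×(48.3−20.2) kPa·L = 14600 J.
ΔU = nCvΔT = 4.74×12.5×(638−267) = 21900 J.
Q = ΔU + W = nCpΔT = 36600 J.
State after step 1: P = 521 kPa, V = 48.3 L, T = 638 K.
Step 2 — Polytropic n=1.34: T₂ = T₁(V₁/V₂)^(n−1) = 638×(0.177)^0.34 = 354 K; P₂ = P₁(V₁/V₂)^n = 51.4 kPa.
W = (P₁V₁−P₂V₂)/(n−1) = (521×48.3−51.4×272)/0.34 = 32900 J.
ΔU = nCvΔT = 4.74×12.5×(354−638) = -16800 J.
Q = ΔU + W = 16100 J.
Net over both steps: W = 47500 J, Q = 52700 J, ΔU = 5170 J.

47500 J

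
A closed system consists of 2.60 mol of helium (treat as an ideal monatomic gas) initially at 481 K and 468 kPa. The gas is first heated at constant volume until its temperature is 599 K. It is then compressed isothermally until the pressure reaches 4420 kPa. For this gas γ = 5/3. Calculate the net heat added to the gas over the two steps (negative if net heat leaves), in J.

-22400 J

V₁ = nRT₁/P₁ = 2.60×8.314×481/468 = 22.2 L.
Step 1 — Isochoric: V stays 22.2 L; P/T = const ⇒ T₂ = 599 K, P₂ = 583 kPa.
W = 0 (no volume change).
ΔU = nCvΔT = 2.60×12.5×(599−481) = 3830 J.
Q = ΔU = 3830 J.
State after step 1: P = 583 kPa, V = 22.2 L, T = 599 K.
Step 2 — Isothermal: T stays 599 K; PV = const ⇒ V₂ = 2.93 L, P₂ = 4420 kPa.
ΔU = 0 (ideal gas, T constant).
W = nRT ln(V₂/V₁) = 2.60×8.314×599×ln(0.132) = -26200 J.
Q = ΔU + W = -26200 J.
Net over both steps: W = -26200 J, Q = -22400 J, ΔU = 3830 J.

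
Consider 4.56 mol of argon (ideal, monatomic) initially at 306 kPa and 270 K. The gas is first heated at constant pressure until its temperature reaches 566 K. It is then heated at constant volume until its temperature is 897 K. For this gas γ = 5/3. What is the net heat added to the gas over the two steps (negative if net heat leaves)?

46900 J

V₁ = nRT₁/P₁ = 4.56×8.314×270/306 = 33.5 L.
Step 1 — Isobaric: P stays 306 kPa; V/T = const ⇒ T₂ = 566 K, V₂ = 70.1 L.
W = PΔV = 306×(70.1−33.5) kPa·L = 11200 J.
ΔU = nCvΔT = 4.56×12.5×(566−270) = 16800 J.
Q = ΔU + W = nCpΔT = 28100 J.
State after step 1: P = 306 kPa, V = 70.1 L, T = 566 K.
Step 2 — Isochoric: V stays 70.1 L; P/T = const ⇒ T₂ = 897 K, P₂ = 485 kPa.
W = 0 (no volume change).
ΔU = nCvΔT = 4.56×12.5×(897−566) = 18800 J.
Q = ΔU = 18800 J.
Net over both steps: W = 11200 J, Q = 46900 J, ΔU = 35700 J.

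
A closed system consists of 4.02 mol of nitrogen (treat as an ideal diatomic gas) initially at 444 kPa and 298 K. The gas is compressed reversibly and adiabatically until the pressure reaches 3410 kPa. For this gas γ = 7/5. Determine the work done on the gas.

V₁ = nRT₁/P₁ = 4.02×8.314×298/444 = 22.4 L.
Adiabatic: T₂/T₁ = (P₂/P₁)^((γ−1)/γ) ⇒ T₂ = 298×(7.68)^0.286 = 534 K; V₂ = 5.23 L.
ΔU = nCvΔT = 4.02×20.8×(534−298) = 19700 J.
Q = 0 for an adiabatic process, so W = −ΔU = -19700 J.
Work done on the gas = −W_by = 19700 J.

19700 J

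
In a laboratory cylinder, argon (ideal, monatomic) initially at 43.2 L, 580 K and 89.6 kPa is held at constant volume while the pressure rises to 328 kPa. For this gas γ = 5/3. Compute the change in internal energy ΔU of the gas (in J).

n = P₁V₁/(RT₁) = 89.6×43.2/(8.314×580) = 0.803 mol.
Isochoric: V stays 43.2 L; P/T = const ⇒ T₂ = 2120 K, P₂ = 328 kPa.
For an ideal gas ΔU = nCvΔT with Cv = (3/2)R = 12.5 J/(mol·K).
ΔU = 0.803×12.5×(2120−580) = 15400 J.

15400 J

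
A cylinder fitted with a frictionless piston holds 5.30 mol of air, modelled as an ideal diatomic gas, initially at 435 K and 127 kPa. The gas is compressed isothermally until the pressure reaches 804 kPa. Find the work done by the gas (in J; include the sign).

V₁ = nRT₁/P₁ = 5.30×8.314×435/127 = 151 L.
Isothermal: T stays 435 K; PV = const ⇒ V₂ = 23.8 L, P₂ = 804 kPa.
W = nRT ln(V₂/V₁) = 5.30×8.314×435×ln(0.158) = -35400 J.

-35400 J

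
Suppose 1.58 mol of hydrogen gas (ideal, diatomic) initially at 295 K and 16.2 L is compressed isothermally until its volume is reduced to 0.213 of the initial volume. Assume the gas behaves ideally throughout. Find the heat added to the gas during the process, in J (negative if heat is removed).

P₁ = nRT₁/V₁ = 1.58×8.314×295/16.2 = 239 kPa.
Isothermal: T stays 295 K; PV = const ⇒ V₂ = 3.45 L, P₂ = 1120 kPa.
ΔU = 0 (ideal gas, T constant).
W = nRT ln(V₂/V₁) = 1.58×8.314×295×ln(0.213) = -5990 J.
Q = ΔU + W = -5990 J.

-5990 J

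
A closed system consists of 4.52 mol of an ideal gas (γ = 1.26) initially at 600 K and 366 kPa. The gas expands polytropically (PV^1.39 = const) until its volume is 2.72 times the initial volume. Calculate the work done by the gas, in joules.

18700 J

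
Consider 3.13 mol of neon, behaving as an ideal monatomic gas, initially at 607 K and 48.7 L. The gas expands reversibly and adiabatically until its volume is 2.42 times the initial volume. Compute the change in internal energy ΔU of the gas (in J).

-10500 J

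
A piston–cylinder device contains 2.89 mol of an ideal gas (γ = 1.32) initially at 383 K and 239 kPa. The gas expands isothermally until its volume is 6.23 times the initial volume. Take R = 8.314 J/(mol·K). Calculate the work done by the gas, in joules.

V₁ = nRT₁/P₁ = 2.89×8.314×383/239 = 38.5 L.
Isothermal: T stays 383 K; PV = const ⇒ V₂ = 240 L, P₂ = 38.4 kPa.
W = nRT ln(V₂/V₁) = 2.89×8.314×383×ln(6.23) = 16800 J.

16800 J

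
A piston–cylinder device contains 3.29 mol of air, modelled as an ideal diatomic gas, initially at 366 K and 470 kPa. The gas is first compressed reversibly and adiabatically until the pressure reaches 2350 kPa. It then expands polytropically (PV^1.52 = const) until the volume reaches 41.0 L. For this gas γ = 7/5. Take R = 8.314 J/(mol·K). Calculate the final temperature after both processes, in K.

V₁ = nRT₁/P₁ = 3.29×8.314×366/470 = 21.3 L.
Step 1 — Adiabatic: T₂/T₁ = (P₂/P₁)^((γ−1)/γ) ⇒ T₂ = 366×(5.00)^0.286 = 580 K; V₂ = 6.75 L.
ΔU = nCvΔT = 3.29×20.8×(580−366) = 14600 J.
Q = 0 for an adiabatic process, so W = −ΔU = -14600 J.
State after step 1: P = 2350 kPa, V = 6.75 L, T = 580 K.
Step 2 — Polytropic n=1.52: T₂ = T₁(V₁/V₂)^(n−1) = 580×(0.165)^0.52 = 227 K; P₂ = P₁(V₁/V₂)^n = 151 kPa.
W = (P₁V₁−P₂V₂)/(n−1) = (2350×6.75−151×41.0)/0.52 = 18600 J.
ΔU = nCvΔT = 3.29×20.8×(227−580) = -24100 J.
Q = ΔU + W = -5570 J.
Net over both steps: W = 3950 J, Q = -5570 J, ΔU = -9520 J.

227 K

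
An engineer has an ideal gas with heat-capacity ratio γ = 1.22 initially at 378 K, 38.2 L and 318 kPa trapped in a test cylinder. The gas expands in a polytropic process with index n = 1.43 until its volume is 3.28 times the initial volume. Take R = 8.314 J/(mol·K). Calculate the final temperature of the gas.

227 K

Polytropic n=1.43: T₂ = T₁(V₁/V₂)^(n−1) = 378×(0.305)^0.43 = 227 K; P₂ = P₁(V₁/V₂)^n = 58.2 kPa.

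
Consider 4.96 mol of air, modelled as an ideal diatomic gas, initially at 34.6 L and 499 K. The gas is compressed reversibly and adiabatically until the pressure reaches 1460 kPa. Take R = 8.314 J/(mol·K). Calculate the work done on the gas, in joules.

P₁ = nRT₁/V₁ = 4.96×8.314×499/34.6 = 595 kPa.
Adiabatic: T₂/T₁ = (P₂/P₁)^((γ−1)/γ) ⇒ T₂ = 499×(2.45)^0.286 = 645 K; V₂ = 18.2 L.
ΔU = nCvΔT = 4.96×20.8×(645−499) = 15000 J.
Q = 0 for an adiabatic process, so W = −ΔU = -15000 J.
Work done on the gas = −W_by = 15000 J.

15000 J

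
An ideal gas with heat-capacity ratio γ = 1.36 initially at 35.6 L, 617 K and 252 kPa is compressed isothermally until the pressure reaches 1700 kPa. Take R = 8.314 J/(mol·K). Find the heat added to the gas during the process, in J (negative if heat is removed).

-17100 J

n = P₁V₁/(RT₁) = 252×35.6/(8.314×617) = 1.75 mol.
Isothermal: T stays 617 K; PV = const ⇒ V₂ = 5.28 L, P₂ = 1700 kPa.
ΔU = 0 (ideal gas, T constant).
W = nRT ln(V₂/V₁) = 1.75×8.314×617×ln(0.148) = -17100 J.
Q = ΔU + W = -17100 J.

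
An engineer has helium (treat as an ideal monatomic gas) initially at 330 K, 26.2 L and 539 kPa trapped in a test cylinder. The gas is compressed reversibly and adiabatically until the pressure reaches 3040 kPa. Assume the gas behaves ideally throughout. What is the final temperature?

Adiabatic: T₂/T₁ = (P₂/P₁)^((γ−1)/γ) ⇒ T₂ = 330×(5.64)^0.400 = 659 K; V₂ = 9.28 L.

659 K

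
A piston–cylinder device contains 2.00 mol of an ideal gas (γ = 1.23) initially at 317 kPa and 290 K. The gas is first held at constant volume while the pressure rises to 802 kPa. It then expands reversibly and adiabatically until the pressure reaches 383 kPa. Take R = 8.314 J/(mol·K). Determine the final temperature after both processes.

639 K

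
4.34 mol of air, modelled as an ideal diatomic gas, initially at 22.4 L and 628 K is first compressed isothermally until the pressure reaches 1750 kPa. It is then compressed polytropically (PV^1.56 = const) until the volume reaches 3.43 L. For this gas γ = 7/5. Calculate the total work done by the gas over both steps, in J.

P₁ = nRT₁/V₁ = 4.34×8.314×628/22.4 = 1010 kPa.
Step 1 — Isothermal: T stays 628 K; PV = const ⇒ V₂ = 12.9 L, P₂ = 1750 kPa.
ΔU = 0 (ideal gas, T constant).
W = nRT ln(V₂/V₁) = 4.34×8.314×628×ln(0.578) = -12400 J.
Q = ΔU + W = -12400 J.
State after step 1: P = 1750 kPa, V = 12.9 L, T = 628 K.
Step 2 — Polytropic n=1.56: T₂ = T₁(V₁/V₂)^(n−1) = 628×(3.78)^0.56 = 1320 K; P₂ = P₁(V₁/V₂)^n = 13900 kPa.
W = (P₁V₁−P₂V₂)/(n−1) = (1750×12.9−13900×3.43)/0.56 = -44700 J.
ΔU = nCvΔT = 4.34×20.8×(1320−628) = 62600 J.
Q = ΔU + W = 17900 J.
Net over both steps: W = -57100 J, Q = 5450 J, ΔU = 62600 J.

-57100 J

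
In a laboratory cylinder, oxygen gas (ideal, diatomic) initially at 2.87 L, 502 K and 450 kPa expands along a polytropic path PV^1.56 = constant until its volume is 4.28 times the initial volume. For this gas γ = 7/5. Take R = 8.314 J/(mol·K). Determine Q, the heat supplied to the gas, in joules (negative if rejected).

-514 J

n = P₁V₁/(RT₁) = 450×2.87/(8.314×502) = 0.309 mol.
Polytropic n=1.56: T₂ = T₁(V₁/V₂)^(n−1) = 502×(0.234)^0.56 = 222 K; P₂ = P₁(V₁/V₂)^n = 46.6 kPa.
W = (P₁V₁−P₂V₂)/(n−1) = (450×2.87−46.6×12.3)/0.56 = 1280 J.
ΔU = nCvΔT = 0.309×20.8×(222−502) = -1800 J.
Q = ΔU + W = -514 J.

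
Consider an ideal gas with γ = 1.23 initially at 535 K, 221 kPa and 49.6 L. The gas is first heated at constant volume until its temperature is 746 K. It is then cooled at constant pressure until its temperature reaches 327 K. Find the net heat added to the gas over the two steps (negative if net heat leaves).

n = P₁V₁/(RT₁) = 221×49.6/(8.314×535) = 2.46 mol.
Step 1 — Isochoric: V stays 49.6 L; P/T = const ⇒ T₂ = 746 K, P₂ = 308 kPa.
W = 0 (no volume change).
ΔU = nCvΔT = 2.46×36.1×(746−535) = 18800 J.
Q = ΔU = 18800 J.
State after step 1: P = 308 kPa, V = 49.6 L, T = 746 K.
Step 2 — Isobaric: P stays 308 kPa; V/T = const ⇒ T₂ = 327 K, V₂ = 21.7 L.
W = PΔV = 308×(21.7−49.6) kPa·L = -8580 J.
ΔU = nCvΔT = 2.46×36.1×(327−746) = -37300 J.
Q = ΔU + W = nCpΔT = -45900 J.
Net over both steps: W = -8580 J, Q = -27100 J, ΔU = -18500 J.

-27100 J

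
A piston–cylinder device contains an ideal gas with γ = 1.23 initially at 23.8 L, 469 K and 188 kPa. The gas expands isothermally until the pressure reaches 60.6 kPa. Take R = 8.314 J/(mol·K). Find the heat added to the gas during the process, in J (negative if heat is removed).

n = P₁V₁/(RT₁) = 188×23.8/(8.314×469) = 1.15 mol.
Isothermal: T stays 469 K; PV = const ⇒ V₂ = 73.8 L, P₂ = 60.6 kPa.
ΔU = 0 (ideal gas, T constant).
W = nRT ln(V₂/V₁) = 1.15×8.314×469×ln(3.10) = 5070 J.
Q = ΔU + W = 5070 J.

5070 J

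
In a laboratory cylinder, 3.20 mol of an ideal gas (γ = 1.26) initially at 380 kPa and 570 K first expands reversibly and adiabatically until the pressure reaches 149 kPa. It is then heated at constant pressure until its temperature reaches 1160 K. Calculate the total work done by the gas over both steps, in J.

V₁ = nRT₁/P₁ = 3.20×8.314×570/380 = 39.9 L.
Step 1 — Adiabatic: T₂/T₁ = (P₂/P₁)^((γ−1)/γ) ⇒ T₂ = 570×(0.392)^0.206 = 470 K; V₂ = 83.9 L.
ΔU = nCvΔT = 3.20×32.0×(470−570) = -10200 J.
Q = 0 for an adiabatic process, so W = −ΔU = 10200 J.
State after step 1: P = 149 kPa, V = 83.9 L, T = 470 K.
Step 2 — Isobaric: P stays 149 kPa; V/T = const ⇒ T₂ = 1160 K, V₂ = 207 L.
W = PΔV = 149×(207−83.9) kPa·L = 18400 J.
ΔU = nCvΔT = 3.20×32.0×(1160−470) = 70600 J.
Q = ΔU + W = nCpΔT = 89000 J.
Net over both steps: W = 28600 J, Q = 89000 J, ΔU = 60400 J.

28600 J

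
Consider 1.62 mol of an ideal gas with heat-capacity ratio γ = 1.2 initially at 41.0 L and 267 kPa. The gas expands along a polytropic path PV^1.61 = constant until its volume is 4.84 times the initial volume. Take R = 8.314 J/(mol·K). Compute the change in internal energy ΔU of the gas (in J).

T₁ = P₁V₁/(nR) = 267×41.0/(1.62×8.314) = 813 K.
Polytropic n=1.61: T₂ = T₁(V₁/V₂)^(n−1) = 813×(0.207)^0.61 = 311 K; P₂ = P₁(V₁/V₂)^n = 21.1 kPa.
For an ideal gas ΔU = nCvΔT with Cv = R/(γ−1) = 41.6 J/(mol·K).
ΔU = 1.62×41.6×(311−813) = -33800 J.

-33800 J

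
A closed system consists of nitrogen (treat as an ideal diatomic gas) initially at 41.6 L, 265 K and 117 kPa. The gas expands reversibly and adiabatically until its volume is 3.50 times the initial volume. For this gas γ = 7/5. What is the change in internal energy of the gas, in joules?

n = P₁V₁/(RT₁) = 117×41.6/(8.314×265) = 2.21 mol.
Adiabatic: TV^(γ−1) = const ⇒ T₂ = 265×(0.286)^0.400 = 161 K; PV^γ = const ⇒ P₂ = 20.3 kPa.
For an ideal gas ΔU = nCvΔT with Cv = (5/2)R = 20.8 J/(mol·K).
ΔU = 2.21×20.8×(161−265) = -4800 J.

-4800 J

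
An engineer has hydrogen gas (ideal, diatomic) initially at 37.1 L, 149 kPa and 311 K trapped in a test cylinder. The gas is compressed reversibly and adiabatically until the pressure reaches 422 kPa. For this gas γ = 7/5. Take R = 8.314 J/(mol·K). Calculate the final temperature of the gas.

419 K

Adiabatic: T₂/T₁ = (P₂/P₁)^((γ−1)/γ) ⇒ T₂ = 311×(2.83)^0.286 = 419 K; V₂ = 17.6 L.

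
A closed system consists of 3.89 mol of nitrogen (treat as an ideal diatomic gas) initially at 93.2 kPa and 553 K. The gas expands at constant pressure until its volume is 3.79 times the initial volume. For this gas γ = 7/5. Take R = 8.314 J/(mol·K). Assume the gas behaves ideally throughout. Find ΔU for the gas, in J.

V₁ = nRT₁/P₁ = 3.89×8.314×553/93.2 = 192 L.
Isobaric: P stays 93.2 kPa; V/T = const ⇒ T₂ = 2100 K, V₂ = 727 L.
For an ideal gas ΔU = nCvΔT with Cv = (5/2)R = 20.8 J/(mol·K).
ΔU = 3.89×20.8×(2100−553) = 125000 J.

125000 J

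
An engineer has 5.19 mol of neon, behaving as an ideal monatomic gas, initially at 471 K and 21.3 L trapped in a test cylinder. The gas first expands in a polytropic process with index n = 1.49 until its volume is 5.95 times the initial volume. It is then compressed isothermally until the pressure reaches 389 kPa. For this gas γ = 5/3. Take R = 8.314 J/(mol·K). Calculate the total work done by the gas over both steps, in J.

9240 J

P₁ = nRT₁/V₁ = 5.19×8.314×471/21.3 = 954 kPa.
Step 1 — Polytropic n=1.49: T₂ = T₁(V₁/V₂)^(n−1) = 471×(0.168)^0.49 = 197 K; P₂ = P₁(V₁/V₂)^n = 66.9 kPa.
W = (P₁V₁−P₂V₂)/(n−1) = (954×21.3−66.9×127)/0.49 = 24200 J.
ΔU = nCvΔT = 5.19×12.5×(197−471) = -17800 J.
Q = ΔU + W = 6400 J.
State after step 1: P = 66.9 kPa, V = 127 L, T = 197 K.
Step 2 — Isothermal: T stays 197 K; PV = const ⇒ V₂ = 21.8 L, P₂ = 389 kPa.
ΔU = 0 (ideal gas, T constant).
W = nRT ln(V₂/V₁) = 5.19×8.314×197×ln(0.172) = -14900 J.
Q = ΔU + W = -14900 J.
Net over both steps: W = 9240 J, Q = -8520 J, ΔU = -17800 J.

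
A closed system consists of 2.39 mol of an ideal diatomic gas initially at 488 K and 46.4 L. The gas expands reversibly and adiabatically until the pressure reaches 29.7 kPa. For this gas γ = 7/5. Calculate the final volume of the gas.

P₁ = nRT₁/V₁ = 2.39×8.314×488/46.4 = 209 kPa.
Adiabatic: T₂/T₁ = (P₂/P₁)^((γ−1)/γ) ⇒ T₂ = 488×(0.142)^0.286 = 279 K; V₂ = 187 L.

187 L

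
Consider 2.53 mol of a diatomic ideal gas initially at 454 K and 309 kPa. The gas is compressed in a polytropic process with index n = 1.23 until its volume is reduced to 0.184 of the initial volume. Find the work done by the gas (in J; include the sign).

-19800 J

V₁ = nRT₁/P₁ = 2.53×8.314×454/309 = 30.9 L.
Polytropic n=1.23: T₂ = T₁(V₁/V₂)^(n−1) = 454×(5.43)^0.23 = 670 K; P₂ = P₁(V₁/V₂)^n = 2480 kPa.
W = (P₁V₁−P₂V₂)/(n−1) = (309×30.9−2480×5.69)/0.23 = -19800 J.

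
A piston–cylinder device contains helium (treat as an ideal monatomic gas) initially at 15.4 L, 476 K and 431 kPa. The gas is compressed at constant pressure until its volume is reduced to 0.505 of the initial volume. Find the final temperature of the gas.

Isobaric: P stays 431 kPa; V/T = const ⇒ T₂ = 240 K, V₂ = 7.78 L.

240 K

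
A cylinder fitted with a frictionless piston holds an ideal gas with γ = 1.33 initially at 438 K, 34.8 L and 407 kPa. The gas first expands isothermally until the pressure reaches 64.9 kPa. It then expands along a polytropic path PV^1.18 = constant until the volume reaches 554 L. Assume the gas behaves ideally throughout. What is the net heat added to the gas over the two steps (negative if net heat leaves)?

n = P₁V₁/(RT₁) = 407×34.8/(8.314×438) = 3.89 mol.
Step 1 — Isothermal: T stays 438 K; PV = const ⇒ V₂ = 218 L, P₂ = 64.9 kPa.
ΔU = 0 (ideal gas, T constant).
W = nRT ln(V₂/V₁) = 3.89×8.314×438×ln(6.27) = 26000 J.
Q = ΔU + W = 26000 J.
State after step 1: P = 64.9 kPa, V = 218 L, T = 438 K.
Step 2 — Polytropic n=1.18: T₂ = T₁(V₁/V₂)^(n−1) = 438×(0.394)^0.18 = 370 K; P₂ = P₁(V₁/V₂)^n = 21.6 kPa.
W = (P₁V₁−P₂V₂)/(n−1) = (64.9×218−21.6×554)/0.18 = 12100 J.
ΔU = nCvΔT = 3.89×25.2×(370−438) = -6630 J.
Q = ΔU + W = 5520 J.
Net over both steps: W = 38200 J, Q = 31500 J, ΔU = -6630 J.

31500 J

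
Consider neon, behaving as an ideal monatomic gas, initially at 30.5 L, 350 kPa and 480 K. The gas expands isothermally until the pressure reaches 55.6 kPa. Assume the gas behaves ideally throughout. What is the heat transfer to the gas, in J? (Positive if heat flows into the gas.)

n = P₁V₁/(RT₁) = 350×30.5/(8.314×480) = 2.67 mol.
Isothermal: T stays 480 K; PV = const ⇒ V₂ = 192 L, P₂ = 55.6 kPa.
ΔU = 0 (ideal gas, T constant).
W = nRT ln(V₂/V₁) = 2.67×8.314×480×ln(6.29) = 19600 J.
Q = ΔU + W = 19600 J.

19600 J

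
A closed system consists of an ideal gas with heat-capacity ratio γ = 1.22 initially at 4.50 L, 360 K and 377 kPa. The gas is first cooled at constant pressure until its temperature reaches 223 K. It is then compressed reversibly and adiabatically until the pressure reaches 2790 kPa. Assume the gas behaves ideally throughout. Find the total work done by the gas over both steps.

n = P₁V₁/(RT₁) = 377×4.50/(8.314×360) = 0.567 mol.
Step 1 — Isobaric: P stays 377 kPa; V/T = const ⇒ T₂ = 223 K, V₂ = 2.79 L.
W = PΔV = 377×(2.79−4.50) kPa·L = -646 J.
ΔU = nCvΔT = 0.567×37.8×(223−360) = -2930 J.
Q = ΔU + W = nCpΔT = -3580 J.
State after step 1: P = 377 kPa, V = 2.79 L, T = 223 K.
Step 2 — Adiabatic: T₂/T₁ = (P₂/P₁)^((γ−1)/γ) ⇒ T₂ = 223×(7.40)^0.180 = 320 K; V₂ = 0.540 L.
ΔU = nCvΔT = 0.567×37.8×(320−223) = 2080 J.
Q = 0 for an adiabatic process, so W = −ΔU = -2080 J.
Net over both steps: W = -2720 J, Q = -3580 J, ΔU = -858 J.

-2720 J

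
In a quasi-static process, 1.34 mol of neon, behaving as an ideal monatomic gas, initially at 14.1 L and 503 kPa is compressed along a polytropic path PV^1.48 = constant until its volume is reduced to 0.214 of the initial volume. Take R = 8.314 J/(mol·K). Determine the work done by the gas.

T₁ = P₁V₁/(nR) = 503×14.1/(1.34×8.314) = 637 K.
Polytropic n=1.48: T₂ = T₁(V₁/V₂)^(n−1) = 637×(4.67)^0.48 = 1330 K; P₂ = P₁(V₁/V₂)^n = 4930 kPa.
W = (P₁V₁−P₂V₂)/(n−1) = (503×14.1−4930×3.02)/0.48 = -16200 J.

-16200 J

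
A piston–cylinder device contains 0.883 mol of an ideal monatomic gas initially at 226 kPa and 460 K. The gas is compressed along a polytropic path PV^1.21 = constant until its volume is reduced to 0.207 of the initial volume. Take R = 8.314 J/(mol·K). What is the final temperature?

640 K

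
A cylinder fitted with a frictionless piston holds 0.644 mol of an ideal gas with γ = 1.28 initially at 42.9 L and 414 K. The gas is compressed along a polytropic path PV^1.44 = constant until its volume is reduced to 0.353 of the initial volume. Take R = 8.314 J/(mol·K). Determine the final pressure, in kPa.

231 kPa

P₁ = nRT₁/V₁ = 0.644×8.314×414/42.9 = 51.7 kPa.
Polytropic n=1.44: T₂ = T₁(V₁/V₂)^(n−1) = 414×(2.83)^0.44 = 655 K; P₂ = P₁(V₁/V₂)^n = 231 kPa.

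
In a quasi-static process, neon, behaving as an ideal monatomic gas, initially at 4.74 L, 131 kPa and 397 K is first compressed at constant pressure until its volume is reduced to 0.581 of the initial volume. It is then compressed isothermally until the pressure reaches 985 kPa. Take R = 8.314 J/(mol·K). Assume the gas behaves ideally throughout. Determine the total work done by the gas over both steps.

n = P₁V₁/(RT₁) = 131×4.74/(8.314×397) = 0.188 mol.
Step 1 — Isobaric: P stays 131 kPa; V/T = const ⇒ T₂ = 231 K, V₂ = 2.75 L.
W = PΔV = 131×(2.75−4.74) kPa·L = -260 J.
ΔU = nCvΔT = 0.188×12.5×(231−397) = -390 J.
Q = ΔU + W = nCpΔT = -650 J.
State after step 1: P = 131 kPa, V = 2.75 L, T = 231 K.
Step 2 — Isothermal: T stays 231 K; PV = const ⇒ V₂ = 0.366 L, P₂ = 985 kPa.
ΔU = 0 (ideal gas, T constant).
W = nRT ln(V₂/V₁) = 0.188×8.314×231×ln(0.133) = -728 J.
Q = ΔU + W = -728 J.
Net over both steps: W = -988 J, Q = -1380 J, ΔU = -390 J.

-988 J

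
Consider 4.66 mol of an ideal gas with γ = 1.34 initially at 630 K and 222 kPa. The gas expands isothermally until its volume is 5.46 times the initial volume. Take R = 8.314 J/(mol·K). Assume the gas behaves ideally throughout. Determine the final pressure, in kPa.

40.7 kPa

V₁ = nRT₁/P₁ = 4.66×8.314×630/222 = 110 L.
Isothermal: T stays 630 K; PV = const ⇒ V₂ = 600 L, P₂ = 40.7 kPa.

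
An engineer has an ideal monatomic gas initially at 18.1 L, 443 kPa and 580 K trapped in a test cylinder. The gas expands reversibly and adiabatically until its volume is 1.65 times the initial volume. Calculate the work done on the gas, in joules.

-3410 J

n = P₁V₁/(RT₁) = 443×18.1/(8.314×580) = 1.66 mol.
Adiabatic: TV^(γ−1) = const ⇒ T₂ = 580×(0.606)^0.667 = 415 K; PV^γ = const ⇒ P₂ = 192 kPa.
ΔU = nCvΔT = 1.66×12.5×(415−580) = -3410 J.
Q = 0 for an adiabatic process, so W = −ΔU = 3410 J.
Work done on the gas = −W_by = -3410 J.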